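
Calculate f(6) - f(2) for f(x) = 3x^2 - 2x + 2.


Net change = f(b) - f(a)
f(x) = 3x^2 - 2x + 2
Compute f(6):
f(6) = 3 * 6^2 - 2 * 6 + 2
= 108 - 12 + 2
= 98
Compute f(2):
f(2) = 3 * 2^2 - 2 * 2 + 2
= 12 - 4 + 2
= 10
Net change = 98 - 10 = 88

88


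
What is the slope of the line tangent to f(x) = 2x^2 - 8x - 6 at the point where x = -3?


The slope of the tangent line equals f'(x) at the point.
f(x) = 2x^2 - 8x - 6
f'(x) = 4x - 8
At x = -3:
f'(-3) = 4 * (-3) - 8
= -12 - 8
= -20

-20


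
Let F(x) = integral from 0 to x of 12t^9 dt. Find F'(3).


By the Fundamental Theorem of Calculus (Part 1):
If F(x) = integral from 0 to x of f(t) dt, then F'(x) = f(x)
Here f(t) = 12t^9
So F'(x) = 12x^9
Evaluate at x = 3:
F'(3) = 12 * 3^9
= 12 * 19683
= 236196

236196


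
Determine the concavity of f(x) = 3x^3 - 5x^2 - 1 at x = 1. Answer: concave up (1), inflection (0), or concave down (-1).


Concavity is determined by the sign of f''(x).
f(x) = 3x^3 - 5x^2 - 1
f'(x) = 9x^2 - 10x
f''(x) = 18x - 10
f''(1) = 18 * 1 - 10
= 18 - 10
= 8
Since f''(1) > 0, the function is concave up (1)

1


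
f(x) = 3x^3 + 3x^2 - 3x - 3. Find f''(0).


First derivative:
f'(x) = 9x^2 + 6x - 3
Second derivative:
f''(x) = 18x + 6
Substitute x = 0:
f''(0) = 18 * 0 + 6
= 0 + 6
= 6

6


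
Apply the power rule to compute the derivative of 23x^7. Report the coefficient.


We apply the power rule: d/dx [ax^n] = a*n * x^(n-1)
d/dx [23x^7]
= 23 * 7 * x^(7-1)
= 161x^6
The coefficient is 161

161


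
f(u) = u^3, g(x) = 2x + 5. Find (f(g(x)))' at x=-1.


Using the chain rule: (f(g(x)))' = f'(g(x)) * g'(x)
First, find g(-1):
g(-1) = 2 * (-1) + 5 = 3
Next, f'(u) = 3u^2
And g'(x) = 2
So f'(g(-1)) * g'(-1)
= 3 * 3^2 * 2
= 3 * 9 * 2
= 54

54


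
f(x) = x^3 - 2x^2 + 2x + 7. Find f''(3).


First derivative:
f'(x) = 3x^2 - 4x + 2
Second derivative:
f''(x) = 6x - 4
Substitute x = 3:
f''(3) = 6 * 3 - 4
= 18 - 4
= 14

14


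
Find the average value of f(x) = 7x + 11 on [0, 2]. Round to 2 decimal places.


Average value = 1/(b-a) * integral from a to b of f(x) dx
First compute the integral of 7x + 11:
F(x) = (7/2)x^2 + 11x
F(2) = 7/2 * 4 + 11 * 2 = 36
F(0) = 7/2 * 0 + 11 * 0 = 0
Integral = 36 - 0 = 36
Average = 36 / (2 - 0) = 36 / 2
= 18 = 18.00

18.00


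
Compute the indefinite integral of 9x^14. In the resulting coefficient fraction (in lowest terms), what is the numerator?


Apply the power rule for integration:
integral of ax^n dx = a/(n+1) * x^(n+1) + C
integral of 9x^14 dx
= 9/15 * x^15 + C
= 3/5 * x^15 + C
The coefficient in lowest terms is 3/5, and its numerator is 3

3


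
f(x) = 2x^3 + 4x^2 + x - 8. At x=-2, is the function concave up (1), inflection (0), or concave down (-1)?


Concavity is determined by the sign of f''(x).
f(x) = 2x^3 + 4x^2 + x - 8
f'(x) = 6x^2 + 8x + 1
f''(x) = 12x + 8
f''(-2) = 12 * (-2) + 8
= -24 + 8
= -16
Since f''(-2) < 0, the function is concave down (-1)

-1


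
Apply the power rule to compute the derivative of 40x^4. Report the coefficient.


We apply the power rule: d/dx [ax^n] = a*n * x^(n-1)
d/dx [40x^4]
= 40 * 4 * x^(4-1)
= 160x^3
The coefficient is 160

160


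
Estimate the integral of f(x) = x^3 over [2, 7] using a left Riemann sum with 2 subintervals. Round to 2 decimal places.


Left Riemann sum uses left endpoints of each subinterval.
Interval: [2, 7], n = 2
dx = (7 - 2) / 2 = 5/2
Left endpoints: [2, 9/2]
f values: [8, 729/8]
Sum = dx * (sum of f values)
= 5/2 * 793/8
= 3965/16 ≈ 247.81

247.81


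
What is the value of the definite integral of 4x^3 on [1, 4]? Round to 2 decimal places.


Find the antiderivative of 4x^3:
F(x) = 4/4 * x^4
Apply the Fundamental Theorem of Calculus:
F(4) - F(1)
= 4/4 * 4^4 - 4/4 * 1^4
= 4/4 * (256 - 1)
= 4/4 * 255
= 255 = 255.00

255.00


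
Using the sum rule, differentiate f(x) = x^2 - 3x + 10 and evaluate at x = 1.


Differentiate term by term using power and sum rules:
f(x) = x^2 - 3x + 10
f'(x) = 2x - 3
Substitute x = 1:
f'(1) = 2 * 1 - 3
= 2 - 3
= -1

-1


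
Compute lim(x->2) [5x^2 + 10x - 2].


Since polynomials are continuous, we use direct substitution.
lim(x->2) of 5x^2 + 10x - 2
= 5 * 2^2 + 10 * 2 - 2
= 20 + 20 - 2
= 38

38


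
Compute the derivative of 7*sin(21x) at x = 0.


Apply the chain rule to differentiate 7*sin(21x):
d/dx [7*sin(21x)]
= 7 * cos(21x) * d/dx(21x)
= 7 * 21 * cos(21x)
= 147 * cos(21x)
Evaluate at x = 0:
= 147 * cos(0)
= 147 * 1
= 147

147


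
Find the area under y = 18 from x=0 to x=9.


The area under a constant function y = 18 is a rectangle.
Width = 9 - 0 = 9
Height = 18
Area = width * height
= 9 * 18
= 162

162


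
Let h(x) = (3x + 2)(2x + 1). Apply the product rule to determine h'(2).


Let u(x) = 3x + 2 and v(x) = 2x + 1
u'(x) = 3
v'(x) = 2
Product rule: h'(x) = u'(x)*v(x) + u(x)*v'(x)
= 3 * (2x + 1) + (3x + 2) * 2
At x = 2:
u(2) = 3 * 2 + 2 = 8
v(2) = 2 * 2 + 1 = 5
h'(2) = 3 * 5 + 8 * 2
= 15 + 16
= 31

31


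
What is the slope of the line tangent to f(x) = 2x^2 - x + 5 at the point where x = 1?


The slope of the tangent line equals f'(x) at the point.
f(x) = 2x^2 - x + 5
f'(x) = 4x - 1
At x = 1:
f'(1) = 4 * 1 - 1
= 4 - 1
= 3

3


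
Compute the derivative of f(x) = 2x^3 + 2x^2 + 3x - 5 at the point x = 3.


Differentiate f(x) = 2x^3 + 2x^2 + 3x - 5 term by term:
f'(x) = 6x^2 + 4x + 3
Substitute x = 3:
f'(3) = 6 * 3^2 + 4 * 3 + 3
= 54 + 12 + 3
= 69

69


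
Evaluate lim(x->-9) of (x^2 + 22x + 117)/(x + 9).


Direct substitution gives 0/0, so we factor the numerator.
Factor: (x^2 + 22x + 117) = (x + 9)(x + 13)
Cancel the common factor (x + 9):
(x^2 + 22x + 117)/(x + 9) = (x + 13)
Now substitute x = -9:
= (-9) - (-13) = 4

4


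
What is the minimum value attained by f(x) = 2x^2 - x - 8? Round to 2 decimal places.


For a quadratic f(x) = ax^2 + bx + c with a > 0, the minimum is at the vertex.
Vertex x-coordinate: x = -b/(2a)
x = -(-1) / (2 * 2)
x = 1/4
Substitute back to find the minimum value:
f(1/4) = 2 * (1/4)^2 - 1 * (1/4) - 8
= 1/8 - 1/4 - 8
= -65/8 ≈ -8.13

-8.13


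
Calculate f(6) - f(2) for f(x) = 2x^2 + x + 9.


Net change = f(b) - f(a)
f(x) = 2x^2 + x + 9
Compute f(6):
f(6) = 2 * 6^2 + 1 * 6 + 9
= 72 + 6 + 9
= 87
Compute f(2):
f(2) = 2 * 2^2 + 1 * 2 + 9
= 8 + 2 + 9
= 19
Net change = 87 - 19 = 68

68


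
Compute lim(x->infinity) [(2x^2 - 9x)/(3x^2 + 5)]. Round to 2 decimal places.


For limits at infinity with equal-degree polynomials,
we compare leading coefficients.
Numerator leading term: 2x^2
Denominator leading term: 3x^2
Divide both by x^2:
lim = (2 - 9/x) / (3 + 5/x^2)
As x -> infinity, the 1/x and 1/x^2 terms vanish:
= 2/3 ≈ 0.67

0.67


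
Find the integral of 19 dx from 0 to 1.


The integral of a constant k over [a, b] equals k * (b - a).
integral from 0 to 1 of 19 dx
= 19 * (1 - 0)
= 19 * 1
= 19

19


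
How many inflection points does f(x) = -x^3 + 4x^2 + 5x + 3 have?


Inflection points occur where f''(x) = 0 and concavity changes.
f(x) = -x^3 + 4x^2 + 5x + 3
f'(x) = -3x^2 + 8x + 5
f''(x) = -6x + 8
Set f''(x) = 0:
-6x + 8 = 0
x = -8 / (-6) = 4/3
Since f''(x) is linear (degree 1), it changes sign at this point.
Therefore there is exactly 1 inflection point.

1


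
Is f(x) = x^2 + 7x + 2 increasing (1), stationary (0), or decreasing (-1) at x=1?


Compute f'(x) to determine behavior:
f'(x) = 2x + 7
f'(1) = 2 * 1 + 7
= 2 + 7
= 9
Since f'(1) > 0, the function is increasing (1)

1


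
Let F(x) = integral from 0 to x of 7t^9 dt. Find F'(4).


By the Fundamental Theorem of Calculus (Part 1):
If F(x) = integral from 0 to x of f(t) dt, then F'(x) = f(x)
Here f(t) = 7t^9
So F'(x) = 7x^9
Evaluate at x = 4:
F'(4) = 7 * 4^9
= 7 * 262144
= 1835008

1835008


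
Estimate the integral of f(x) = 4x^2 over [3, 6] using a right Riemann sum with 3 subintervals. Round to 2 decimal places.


Right Riemann sum uses right endpoints of each subinterval.
Interval: [3, 6], n = 3
dx = (6 - 3) / 3 = 1
Right endpoints: [4, 5, 6]
f values: [64, 100, 144]
Sum = dx * (sum of f values)
= 1 * 308
= 308 = 308.00

308.00


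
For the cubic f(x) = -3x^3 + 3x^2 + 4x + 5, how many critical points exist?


Find where f'(x) = 0:
f(x) = -3x^3 + 3x^2 + 4x + 5
f'(x) = -9x^2 + 6x + 4
This is a quadratic in x. Use the discriminant to count real roots.
Discriminant = (6)^2 - 4 * (-9) * 4
= 36 - (-144)
= 180
Since discriminant > 0, f'(x) = 0 has 2 real solutions.
Number of critical points: 2

2


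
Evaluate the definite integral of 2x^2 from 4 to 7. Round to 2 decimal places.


Find the antiderivative of 2x^2:
F(x) = 2/3 * x^3
Apply the Fundamental Theorem of Calculus:
F(7) - F(4)
= 2/3 * 7^3 - 2/3 * 4^3
= 2/3 * (343 - 64)
= 2/3 * 279
= 186 = 186.00

186.00


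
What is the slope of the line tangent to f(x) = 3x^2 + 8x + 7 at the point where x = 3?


The slope of the tangent line equals f'(x) at the point.
f(x) = 3x^2 + 8x + 7
f'(x) = 6x + 8
At x = 3:
f'(3) = 6 * 3 + 8
= 18 + 8
= 26

26


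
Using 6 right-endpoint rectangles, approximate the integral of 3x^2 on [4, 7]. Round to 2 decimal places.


Right Riemann sum uses right endpoints of each subinterval.
Interval: [4, 7], n = 6
dx = (7 - 4) / 6 = 1/2
Right endpoints: [9/2, 5, 11/2, 6, 13/2, 7]
f values: [243/4, 75, 363/4, 108, 507/4, 147]
Sum = dx * (sum of f values)
= 1/2 * 2433/4
= 2433/8 ≈ 304.13

304.13


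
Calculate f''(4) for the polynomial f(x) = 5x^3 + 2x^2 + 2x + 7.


First derivative:
f'(x) = 15x^2 + 4x + 2
Second derivative:
f''(x) = 30x + 4
Substitute x = 4:
f''(4) = 30 * 4 + 4
= 120 + 4
= 124

124


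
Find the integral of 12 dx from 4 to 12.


The integral of a constant k over [a, b] equals k * (b - a).
integral from 4 to 12 of 12 dx
= 12 * (12 - 4)
= 12 * 8
= 96

96


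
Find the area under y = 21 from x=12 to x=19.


The area under a constant function y = 21 is a rectangle.
Width = 19 - 12 = 7
Height = 21
Area = width * height
= 7 * 21
= 147

147


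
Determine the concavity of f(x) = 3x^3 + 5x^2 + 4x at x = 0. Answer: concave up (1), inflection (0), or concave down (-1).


Concavity is determined by the sign of f''(x).
f(x) = 3x^3 + 5x^2 + 4x
f'(x) = 9x^2 + 10x + 4
f''(x) = 18x + 10
f''(0) = 18 * 0 + 10
= 0 + 10
= 10
Since f''(0) > 0, the function is concave up (1)

1


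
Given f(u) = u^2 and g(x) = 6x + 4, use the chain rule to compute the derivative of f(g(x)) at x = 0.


Using the chain rule: (f(g(x)))' = f'(g(x)) * g'(x)
First, find g(0):
g(0) = 6 * 0 + 4 = 4
Next, f'(u) = 2u
And g'(x) = 6
So f'(g(0)) * g'(0)
= 2 * 4 * 6
= 48

48


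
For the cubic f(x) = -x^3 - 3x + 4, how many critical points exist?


Find where f'(x) = 0:
f(x) = -x^3 - 3x + 4
f'(x) = -3x^2 - 3
This is a quadratic in x. Use the discriminant to count real roots.
Discriminant = (0)^2 - 4 * (-3) * (-3)
= 0 - 36
= -36
Since discriminant < 0, f'(x) = 0 has no real solutions.
Number of critical points: 0

0


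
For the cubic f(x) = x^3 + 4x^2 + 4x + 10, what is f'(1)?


Differentiate f(x) = x^3 + 4x^2 + 4x + 10 term by term:
f'(x) = 3x^2 + 8x + 4
Substitute x = 1:
f'(1) = 3 * 1^2 + 8 * 1 + 4
= 3 + 8 + 4
= 15

15


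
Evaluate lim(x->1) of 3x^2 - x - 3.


Since polynomials are continuous, we use direct substitution.
lim(x->1) of 3x^2 - x - 3
= 3 * 1^2 - 1 * 1 - 3
= 3 - 1 - 3
= -1

-1


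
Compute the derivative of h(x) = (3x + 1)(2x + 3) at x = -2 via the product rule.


Let u(x) = 3x + 1 and v(x) = 2x + 3
u'(x) = 3
v'(x) = 2
Product rule: h'(x) = u'(x)*v(x) + u(x)*v'(x)
= 3 * (2x + 3) + (3x + 1) * 2
At x = -2:
u(-2) = 3 * (-2) + 1 = -5
v(-2) = 2 * (-2) + 3 = -1
h'(-2) = 3 * (-1) + (-5) * 2
= -3 - 10
= -13

-13


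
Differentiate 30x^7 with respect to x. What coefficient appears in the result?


We apply the power rule: d/dx [ax^n] = a*n * x^(n-1)
d/dx [30x^7]
= 30 * 7 * x^(7-1)
= 210x^6
The coefficient is 210

210


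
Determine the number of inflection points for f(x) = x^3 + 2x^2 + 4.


Inflection points occur where f''(x) = 0 and concavity changes.
f(x) = x^3 + 2x^2 + 4
f'(x) = 3x^2 + 4x
f''(x) = 6x + 4
Set f''(x) = 0:
6x + 4 = 0
x = -4 / 6 = -2/3
Since f''(x) is linear (degree 1), it changes sign at this point.
Therefore there is exactly 1 inflection point.

1


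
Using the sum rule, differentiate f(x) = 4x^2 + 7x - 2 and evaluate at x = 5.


Differentiate term by term using power and sum rules:
f(x) = 4x^2 + 7x - 2
f'(x) = 8x + 7
Substitute x = 5:
f'(5) = 8 * 5 + 7
= 40 + 7
= 47

47


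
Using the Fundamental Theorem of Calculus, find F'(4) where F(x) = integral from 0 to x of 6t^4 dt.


By the Fundamental Theorem of Calculus (Part 1):
If F(x) = integral from 0 to x of f(t) dt, then F'(x) = f(x)
Here f(t) = 6t^4
So F'(x) = 6x^4
Evaluate at x = 4:
F'(4) = 6 * 4^4
= 6 * 256
= 1536

1536


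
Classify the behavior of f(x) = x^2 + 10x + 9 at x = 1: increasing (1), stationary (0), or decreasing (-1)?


Compute f'(x) to determine behavior:
f'(x) = 2x + 10
f'(1) = 2 * 1 + 10
= 2 + 10
= 12
Since f'(1) > 0, the function is increasing (1)

1


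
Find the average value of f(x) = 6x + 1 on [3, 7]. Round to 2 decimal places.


Average value = 1/(b-a) * integral from a to b of f(x) dx
First compute the integral of 6x + 1:
F(x) = 3x^2 + x
F(7) = 3 * 49 + 1 * 7 = 154
F(3) = 3 * 9 + 1 * 3 = 30
Integral = 154 - 30 = 124
Average = 124 / (7 - 3) = 124 / 4
= 31 = 31.00

31.00


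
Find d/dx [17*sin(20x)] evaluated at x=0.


Apply the chain rule to differentiate 17*sin(20x):
d/dx [17*sin(20x)]
= 17 * cos(20x) * d/dx(20x)
= 17 * 20 * cos(20x)
= 340 * cos(20x)
Evaluate at x = 0:
= 340 * cos(0)
= 340 * 1
= 340

340


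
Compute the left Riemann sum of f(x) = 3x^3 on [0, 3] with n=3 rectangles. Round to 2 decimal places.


Left Riemann sum uses left endpoints of each subinterval.
Interval: [0, 3], n = 3
dx = (3 - 0) / 3 = 1
Left endpoints: [0, 1, 2]
f values: [0, 3, 24]
Sum = dx * (sum of f values)
= 1 * 27
= 27 = 27.00

27.00


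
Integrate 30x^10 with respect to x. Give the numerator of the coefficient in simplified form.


Apply the power rule for integration:
integral of ax^n dx = a/(n+1) * x^(n+1) + C
integral of 30x^10 dx
= 30/11 * x^11 + C
The coefficient in lowest terms is 30/11, and its numerator is 30

30


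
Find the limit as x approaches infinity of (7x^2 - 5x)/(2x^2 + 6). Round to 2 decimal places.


For limits at infinity with equal-degree polynomials,
we compare leading coefficients.
Numerator leading term: 7x^2
Denominator leading term: 2x^2
Divide both by x^2:
lim = (7 - 5/x) / (2 + 6/x^2)
As x -> infinity, the 1/x and 1/x^2 terms vanish:
= 7/2 = 3.50

3.50


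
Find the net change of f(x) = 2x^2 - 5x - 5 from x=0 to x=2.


Net change = f(b) - f(a)
f(x) = 2x^2 - 5x - 5
Compute f(2):
f(2) = 2 * 2^2 - 5 * 2 - 5
= 8 - 10 - 5
= -7
Compute f(0):
f(0) = 2 * 0^2 - 5 * 0 - 5
= 0 + 0 - 5
= -5
Net change = -7 - (-5) = -2

-2


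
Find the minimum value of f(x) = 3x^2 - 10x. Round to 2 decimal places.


For a quadratic f(x) = ax^2 + bx + c with a > 0, the minimum is at the vertex.
Vertex x-coordinate: x = -b/(2a)
x = -(-10) / (2 * 3)
x = 10/6 = 5/3
Substitute back to find the minimum value:
f(5/3) = 3 * (5/3)^2 - 10 * (5/3) + 0
= 25/3 - 50/3 + 0
= -25/3 ≈ -8.33

-8.33


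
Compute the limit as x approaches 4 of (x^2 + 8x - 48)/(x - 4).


Direct substitution gives 0/0, so we factor the numerator.
Factor: (x^2 + 8x - 48) = (x - 4)(x + 12)
Cancel the common factor (x - 4):
(x^2 + 8x - 48)/(x - 4) = (x + 12)
Now substitute x = 4:
= (4) - (-12) = 16

16


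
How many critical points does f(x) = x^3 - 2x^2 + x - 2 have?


Find where f'(x) = 0:
f(x) = x^3 - 2x^2 + x - 2
f'(x) = 3x^2 - 4x + 1
This is a quadratic in x. Use the discriminant to count real roots.
Discriminant = (-4)^2 - 4 * 3 * 1
= 16 - 12
= 4
Since discriminant > 0, f'(x) = 0 has 2 real solutions.
Number of critical points: 2

2


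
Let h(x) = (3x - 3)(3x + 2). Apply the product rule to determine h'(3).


Let u(x) = 3x - 3 and v(x) = 3x + 2
u'(x) = 3
v'(x) = 3
Product rule: h'(x) = u'(x)*v(x) + u(x)*v'(x)
= 3 * (3x + 2) + (3x - 3) * 3
At x = 3:
u(3) = 3 * 3 - 3 = 6
v(3) = 3 * 3 + 2 = 11
h'(3) = 3 * 11 + 6 * 3
= 33 + 18
= 51

51


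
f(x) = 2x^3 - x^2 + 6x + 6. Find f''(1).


First derivative:
f'(x) = 6x^2 - 2x + 6
Second derivative:
f''(x) = 12x - 2
Substitute x = 1:
f''(1) = 12 * 1 - 2
= 12 - 2
= 10

10


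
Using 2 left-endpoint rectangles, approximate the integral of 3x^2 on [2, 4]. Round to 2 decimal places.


Left Riemann sum uses left endpoints of each subinterval.
Interval: [2, 4], n = 2
dx = (4 - 2) / 2 = 1
Left endpoints: [2, 3]
f values: [12, 27]
Sum = dx * (sum of f values)
= 1 * 39
= 39 = 39.00

39.00


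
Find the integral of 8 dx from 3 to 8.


The integral of a constant k over [a, b] equals k * (b - a).
integral from 3 to 8 of 8 dx
= 8 * (8 - 3)
= 8 * 5
= 40

40


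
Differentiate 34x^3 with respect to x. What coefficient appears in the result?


We apply the power rule: d/dx [ax^n] = a*n * x^(n-1)
d/dx [34x^3]
= 34 * 3 * x^(3-1)
= 102x^2
The coefficient is 102

102


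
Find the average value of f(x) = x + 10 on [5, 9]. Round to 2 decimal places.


Average value = 1/(b-a) * integral from a to b of f(x) dx
First compute the integral of x + 10:
F(x) = (1/2)x^2 + 10x
F(9) = 1/2 * 81 + 10 * 9 = 261/2
F(5) = 1/2 * 25 + 10 * 5 = 125/2
Integral = 261/2 - 125/2 = 68
Average = 68 / (9 - 5) = 68 / 4
= 17 = 17.00

17.00


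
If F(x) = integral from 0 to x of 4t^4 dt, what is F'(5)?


By the Fundamental Theorem of Calculus (Part 1):
If F(x) = integral from 0 to x of f(t) dt, then F'(x) = f(x)
Here f(t) = 4t^4
So F'(x) = 4x^4
Evaluate at x = 5:
F'(5) = 4 * 5^4
= 4 * 625
= 2500

2500


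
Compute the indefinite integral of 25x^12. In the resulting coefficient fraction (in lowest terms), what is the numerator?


Apply the power rule for integration:
integral of ax^n dx = a/(n+1) * x^(n+1) + C
integral of 25x^12 dx
= 25/13 * x^13 + C
The coefficient in lowest terms is 25/13, and its numerator is 25

25


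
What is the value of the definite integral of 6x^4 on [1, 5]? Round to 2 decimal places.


Find the antiderivative of 6x^4:
F(x) = 6/5 * x^5
Apply the Fundamental Theorem of Calculus:
F(5) - F(1)
= 6/5 * 5^5 - 6/5 * 1^5
= 6/5 * (3125 - 1)
= 6/5 * 3124
= 18744/5 = 3748.80

3748.80


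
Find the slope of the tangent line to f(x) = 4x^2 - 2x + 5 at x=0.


The slope of the tangent line equals f'(x) at the point.
f(x) = 4x^2 - 2x + 5
f'(x) = 8x - 2
At x = 0:
f'(0) = 8 * 0 - 2
= 0 - 2
= -2

-2


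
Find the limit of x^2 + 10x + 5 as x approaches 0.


Since polynomials are continuous, we use direct substitution.
lim(x->0) of x^2 + 10x + 5
= 1 * 0^2 + 10 * 0 + 5
= 0 + 0 + 5
= 5

5


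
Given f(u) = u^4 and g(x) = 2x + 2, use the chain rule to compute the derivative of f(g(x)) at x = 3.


Using the chain rule: (f(g(x)))' = f'(g(x)) * g'(x)
First, find g(3):
g(3) = 2 * 3 + 2 = 8
Next, f'(u) = 4u^3
And g'(x) = 2
So f'(g(3)) * g'(3)
= 4 * 8^3 * 2
= 4 * 512 * 2
= 4096

4096


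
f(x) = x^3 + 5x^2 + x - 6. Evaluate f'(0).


Differentiate f(x) = x^3 + 5x^2 + x - 6 term by term:
f'(x) = 3x^2 + 10x + 1
Substitute x = 0:
f'(0) = 3 * 0^2 + 10 * 0 + 1
= 0 + 0 + 1
= 1

1


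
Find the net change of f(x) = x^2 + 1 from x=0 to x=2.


Net change = f(b) - f(a)
f(x) = x^2 + 1
Compute f(2):
f(2) = 1 * 2^2 + 0 * 2 + 1
= 4 + 0 + 1
= 5
Compute f(0):
f(0) = 1 * 0^2 + 0 * 0 + 1
= 0 + 0 + 1
= 1
Net change = 5 - 1 = 4

4


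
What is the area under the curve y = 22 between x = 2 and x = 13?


The area under a constant function y = 22 is a rectangle.
Width = 13 - 2 = 11
Height = 22
Area = width * height
= 11 * 22
= 242

242


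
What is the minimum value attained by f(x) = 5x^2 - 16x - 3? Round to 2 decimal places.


For a quadratic f(x) = ax^2 + bx + c with a > 0, the minimum is at the vertex.
Vertex x-coordinate: x = -b/(2a)
x = -(-16) / (2 * 5)
x = 16/10 = 8/5
Substitute back to find the minimum value:
f(8/5) = 5 * (8/5)^2 - 16 * (8/5) - 3
= 64/5 - 128/5 - 3
= -79/5 = -15.80

-15.80


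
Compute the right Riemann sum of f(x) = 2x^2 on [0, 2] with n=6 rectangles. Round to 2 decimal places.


Right Riemann sum uses right endpoints of each subinterval.
Interval: [0, 2], n = 6
dx = (2 - 0) / 6 = 1/3
Right endpoints: [1/3, 2/3, 1, 4/3, 5/3, 2]
f values: [2/9, 8/9, 2, 32/9, 50/9, 8]
Sum = dx * (sum of f values)
= 1/3 * 182/9
= 182/27 ≈ 6.74

6.74


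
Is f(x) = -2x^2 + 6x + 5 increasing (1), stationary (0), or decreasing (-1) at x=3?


Compute f'(x) to determine behavior:
f'(x) = -4x + 6
f'(3) = -4 * 3 + 6
= -12 + 6
= -6
Since f'(3) < 0, the function is decreasing (-1)

-1


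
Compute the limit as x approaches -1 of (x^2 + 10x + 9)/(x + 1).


Direct substitution gives 0/0, so we factor the numerator.
Factor: (x^2 + 10x + 9) = (x + 1)(x + 9)
Cancel the common factor (x + 1):
(x^2 + 10x + 9)/(x + 1) = (x + 9)
Now substitute x = -1:
= (-1) - (-9) = 8

8


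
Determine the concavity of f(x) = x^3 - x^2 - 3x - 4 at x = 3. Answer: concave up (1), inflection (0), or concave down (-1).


Concavity is determined by the sign of f''(x).
f(x) = x^3 - x^2 - 3x - 4
f'(x) = 3x^2 - 2x - 3
f''(x) = 6x - 2
f''(3) = 6 * 3 - 2
= 18 - 2
= 16
Since f''(3) > 0, the function is concave up (1)

1


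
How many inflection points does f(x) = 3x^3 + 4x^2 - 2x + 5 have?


Inflection points occur where f''(x) = 0 and concavity changes.
f(x) = 3x^3 + 4x^2 - 2x + 5
f'(x) = 9x^2 + 8x - 2
f''(x) = 18x + 8
Set f''(x) = 0:
18x + 8 = 0
x = -8 / 18 = -4/9
Since f''(x) is linear (degree 1), it changes sign at this point.
Therefore there is exactly 1 inflection point.

1


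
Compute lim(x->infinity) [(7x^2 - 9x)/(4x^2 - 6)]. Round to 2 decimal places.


For limits at infinity with equal-degree polynomials,
we compare leading coefficients.
Numerator leading term: 7x^2
Denominator leading term: 4x^2
Divide both by x^2:
lim = (7 - 9/x) / (4 - 6/x^2)
As x -> infinity, the 1/x and 1/x^2 terms vanish:
= 7/4 = 1.75

1.75


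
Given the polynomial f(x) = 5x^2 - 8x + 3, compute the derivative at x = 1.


Differentiate term by term using power and sum rules:
f(x) = 5x^2 - 8x + 3
f'(x) = 10x - 8
Substitute x = 1:
f'(1) = 10 * 1 - 8
= 10 - 8
= 2

2


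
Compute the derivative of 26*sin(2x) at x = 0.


Apply the chain rule to differentiate 26*sin(2x):
d/dx [26*sin(2x)]
= 26 * cos(2x) * d/dx(2x)
= 26 * 2 * cos(2x)
= 52 * cos(2x)
Evaluate at x = 0:
= 52 * cos(0)
= 52 * 1
= 52

52


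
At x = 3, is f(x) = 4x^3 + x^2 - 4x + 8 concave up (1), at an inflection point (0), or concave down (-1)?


Concavity is determined by the sign of f''(x).
f(x) = 4x^3 + x^2 - 4x + 8
f'(x) = 12x^2 + 2x - 4
f''(x) = 24x + 2
f''(3) = 24 * 3 + 2
= 72 + 2
= 74
Since f''(3) > 0, the function is concave up (1)

1


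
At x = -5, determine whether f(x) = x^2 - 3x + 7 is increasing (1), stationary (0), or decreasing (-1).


Compute f'(x) to determine behavior:
f'(x) = 2x - 3
f'(-5) = 2 * (-5) - 3
= -10 - 3
= -13
Since f'(-5) < 0, the function is decreasing (-1)

-1


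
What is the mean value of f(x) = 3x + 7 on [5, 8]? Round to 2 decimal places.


Average value = 1/(b-a) * integral from a to b of f(x) dx
First compute the integral of 3x + 7:
F(x) = (3/2)x^2 + 7x
F(8) = 3/2 * 64 + 7 * 8 = 152
F(5) = 3/2 * 25 + 7 * 5 = 145/2
Integral = 152 - 145/2 = 159/2
Average = (159/2) / (8 - 5) = (159/2) / 3
= 53/2 = 26.50

26.50


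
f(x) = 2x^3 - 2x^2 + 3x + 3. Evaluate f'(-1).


Differentiate f(x) = 2x^3 - 2x^2 + 3x + 3 term by term:
f'(x) = 6x^2 - 4x + 3
Substitute x = -1:
f'(-1) = 6 * (-1)^2 - 4 * (-1) + 3
= 6 + 4 + 3
= 13

13


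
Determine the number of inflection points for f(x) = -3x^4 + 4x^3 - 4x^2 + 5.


Inflection points occur where f''(x) = 0 and concavity changes.
f(x) = -3x^4 + 4x^3 - 4x^2 + 5
f'(x) = -12x^3 + 12x^2 - 8x
f''(x) = -36x^2 + 24x - 8
This is a quadratic in x. Use the discriminant to count real roots.
Discriminant = (24)^2 - 4 * (-36) * (-8)
= 576 - 1152
= -576
Since discriminant < 0, f''(x) = 0 has no real solutions.
Number of inflection points: 0

0


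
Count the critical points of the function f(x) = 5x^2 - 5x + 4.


Find where f'(x) = 0:
f'(x) = 10x - 5
Set f'(x) = 0:
10x - 5 = 0
x = 5 / 10 = 1/2
This is a linear equation in x, so there is exactly one solution.
Number of critical points: 1

1


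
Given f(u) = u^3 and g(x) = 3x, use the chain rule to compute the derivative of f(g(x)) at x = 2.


Using the chain rule: (f(g(x)))' = f'(g(x)) * g'(x)
First, find g(2):
g(2) = 3 * 2 + 0 = 6
Next, f'(u) = 3u^2
And g'(x) = 3
So f'(g(2)) * g'(2)
= 3 * 6^2 * 3
= 3 * 36 * 3
= 324

324


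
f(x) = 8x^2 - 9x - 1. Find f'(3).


Differentiate term by term using power and sum rules:
f(x) = 8x^2 - 9x - 1
f'(x) = 16x - 9
Substitute x = 3:
f'(3) = 16 * 3 - 9
= 48 - 9
= 39

39


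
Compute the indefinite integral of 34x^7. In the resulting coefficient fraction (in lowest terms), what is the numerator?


Apply the power rule for integration:
integral of ax^n dx = a/(n+1) * x^(n+1) + C
integral of 34x^7 dx
= 34/8 * x^8 + C
= 17/4 * x^8 + C
The coefficient in lowest terms is 17/4, and its numerator is 17

17


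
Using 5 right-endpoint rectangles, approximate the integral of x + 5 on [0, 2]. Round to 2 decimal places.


Right Riemann sum uses right endpoints of each subinterval.
Interval: [0, 2], n = 5
dx = (2 - 0) / 5 = 2/5
Right endpoints: [2/5, 4/5, 6/5, 8/5, 2]
f values: [27/5, 29/5, 31/5, 33/5, 7]
Sum = dx * (sum of f values)
= 2/5 * 31
= 62/5 = 12.40

12.40


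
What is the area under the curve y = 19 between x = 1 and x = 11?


The area under a constant function y = 19 is a rectangle.
Width = 11 - 1 = 10
Height = 19
Area = width * height
= 10 * 19
= 190

190


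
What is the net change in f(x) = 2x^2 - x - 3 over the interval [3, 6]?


Net change = f(b) - f(a)
f(x) = 2x^2 - x - 3
Compute f(6):
f(6) = 2 * 6^2 - 1 * 6 - 3
= 72 - 6 - 3
= 63
Compute f(3):
f(3) = 2 * 3^2 - 1 * 3 - 3
= 18 - 3 - 3
= 12
Net change = 63 - 12 = 51

51


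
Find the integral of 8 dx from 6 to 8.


The integral of a constant k over [a, b] equals k * (b - a).
integral from 6 to 8 of 8 dx
= 8 * (8 - 6)
= 8 * 2
= 16

16


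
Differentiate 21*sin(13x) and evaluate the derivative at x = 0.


Apply the chain rule to differentiate 21*sin(13x):
d/dx [21*sin(13x)]
= 21 * cos(13x) * d/dx(13x)
= 21 * 13 * cos(13x)
= 273 * cos(13x)
Evaluate at x = 0:
= 273 * cos(0)
= 273 * 1
= 273

273


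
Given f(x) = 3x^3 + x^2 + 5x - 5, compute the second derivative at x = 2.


First derivative:
f'(x) = 9x^2 + 2x + 5
Second derivative:
f''(x) = 18x + 2
Substitute x = 2:
f''(2) = 18 * 2 + 2
= 36 + 2
= 38

38


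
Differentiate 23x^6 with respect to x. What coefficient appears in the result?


We apply the power rule: d/dx [ax^n] = a*n * x^(n-1)
d/dx [23x^6]
= 23 * 6 * x^(6-1)
= 138x^5
The coefficient is 138

138


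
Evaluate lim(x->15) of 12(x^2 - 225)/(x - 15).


Direct substitution gives 0/0, so we factor the numerator.
Factor: 12(x^2 - 225) = 12 * (x - 15)(x + 15)
Cancel the common factor (x - 15):
12(x^2 - 225)/(x - 15) = 12 * (x + 15)
Now substitute x = 15:
= 12 * (15 + 15) = 360

360


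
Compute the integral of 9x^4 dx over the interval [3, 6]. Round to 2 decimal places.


Find the antiderivative of 9x^4:
F(x) = 9/5 * x^5
Apply the Fundamental Theorem of Calculus:
F(6) - F(3)
= 9/5 * 6^5 - 9/5 * 3^5
= 9/5 * (7776 - 243)
= 9/5 * 7533
= 67797/5 = 13559.40

13559.40


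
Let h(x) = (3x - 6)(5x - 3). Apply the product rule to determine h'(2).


Let u(x) = 3x - 6 and v(x) = 5x - 3
u'(x) = 3
v'(x) = 5
Product rule: h'(x) = u'(x)*v(x) + u(x)*v'(x)
= 3 * (5x - 3) + (3x - 6) * 5
At x = 2:
u(2) = 3 * 2 - 6 = 0
v(2) = 5 * 2 - 3 = 7
h'(2) = 3 * 7 + 0 * 5
= 21 + 0
= 21

21


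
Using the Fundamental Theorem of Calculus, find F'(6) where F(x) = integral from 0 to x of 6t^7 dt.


By the Fundamental Theorem of Calculus (Part 1):
If F(x) = integral from 0 to x of f(t) dt, then F'(x) = f(x)
Here f(t) = 6t^7
So F'(x) = 6x^7
Evaluate at x = 6:
F'(6) = 6 * 6^7
= 6 * 279936
= 1679616

1679616


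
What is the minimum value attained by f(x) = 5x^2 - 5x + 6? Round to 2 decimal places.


For a quadratic f(x) = ax^2 + bx + c with a > 0, the minimum is at the vertex.
Vertex x-coordinate: x = -b/(2a)
x = -(-5) / (2 * 5)
x = 5/10 = 1/2
Substitute back to find the minimum value:
f(1/2) = 5 * (1/2)^2 - 5 * (1/2) + 6
= 5/4 - 5/2 + 6
= 19/4 = 4.75

4.75


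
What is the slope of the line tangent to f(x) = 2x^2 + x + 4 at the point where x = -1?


The slope of the tangent line equals f'(x) at the point.
f(x) = 2x^2 + x + 4
f'(x) = 4x + 1
At x = -1:
f'(-1) = 4 * (-1) + 1
= -4 + 1
= -3

-3


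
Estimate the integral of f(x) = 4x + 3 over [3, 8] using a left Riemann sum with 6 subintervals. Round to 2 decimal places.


Left Riemann sum uses left endpoints of each subinterval.
Interval: [3, 8], n = 6
dx = (8 - 3) / 6 = 5/6
Left endpoints: [3, 23/6, 14/3, 11/2, 19/3, 43/6]
f values: [15, 55/3, 65/3, 25, 85/3, 95/3]
Sum = dx * (sum of f values)
= 5/6 * 140
= 350/3 ≈ 116.67

116.67


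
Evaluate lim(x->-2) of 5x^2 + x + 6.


Since polynomials are continuous, we use direct substitution.
lim(x->-2) of 5x^2 + x + 6
= 5 * (-2)^2 + 1 * (-2) + 6
= 20 - 2 + 6
= 24

24


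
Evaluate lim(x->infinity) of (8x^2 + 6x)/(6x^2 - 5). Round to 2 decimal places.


For limits at infinity with equal-degree polynomials,
we compare leading coefficients.
Numerator leading term: 8x^2
Denominator leading term: 6x^2
Divide both by x^2:
lim = (8 + 6/x) / (6 - 5/x^2)
As x -> infinity, the 1/x and 1/x^2 terms vanish:
= 8/6 = 4/3 ≈ 1.33

1.33


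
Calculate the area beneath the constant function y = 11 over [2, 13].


The area under a constant function y = 11 is a rectangle.
Width = 13 - 2 = 11
Height = 11
Area = width * height
= 11 * 11
= 121

121


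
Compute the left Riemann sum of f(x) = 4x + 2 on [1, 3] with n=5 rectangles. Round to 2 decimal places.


Left Riemann sum uses left endpoints of each subinterval.
Interval: [1, 3], n = 5
dx = (3 - 1) / 5 = 2/5
Left endpoints: [1, 7/5, 9/5, 11/5, 13/5]
f values: [6, 38/5, 46/5, 54/5, 62/5]
Sum = dx * (sum of f values)
= 2/5 * 46
= 92/5 = 18.40

18.40


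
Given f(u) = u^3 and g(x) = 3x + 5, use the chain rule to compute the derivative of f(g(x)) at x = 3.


Using the chain rule: (f(g(x)))' = f'(g(x)) * g'(x)
First, find g(3):
g(3) = 3 * 3 + 5 = 14
Next, f'(u) = 3u^2
And g'(x) = 3
So f'(g(3)) * g'(3)
= 3 * 14^2 * 3
= 3 * 196 * 3
= 1764

1764


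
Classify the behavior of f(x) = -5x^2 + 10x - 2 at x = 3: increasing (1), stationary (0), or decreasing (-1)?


Compute f'(x) to determine behavior:
f'(x) = -10x + 10
f'(3) = -10 * 3 + 10
= -30 + 10
= -20
Since f'(3) < 0, the function is decreasing (-1)

-1


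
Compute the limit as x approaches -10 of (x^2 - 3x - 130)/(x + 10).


Direct substitution gives 0/0, so we factor the numerator.
Factor: (x^2 - 3x - 130) = (x + 10)(x - 13)
Cancel the common factor (x + 10):
(x^2 - 3x - 130)/(x + 10) = (x - 13)
Now substitute x = -10:
= (-10) - (13) = -23

-23


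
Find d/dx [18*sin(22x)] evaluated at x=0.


Apply the chain rule to differentiate 18*sin(22x):
d/dx [18*sin(22x)]
= 18 * cos(22x) * d/dx(22x)
= 18 * 22 * cos(22x)
= 396 * cos(22x)
Evaluate at x = 0:
= 396 * cos(0)
= 396 * 1
= 396

396


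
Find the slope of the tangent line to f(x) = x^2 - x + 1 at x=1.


The slope of the tangent line equals f'(x) at the point.
f(x) = x^2 - x + 1
f'(x) = 2x - 1
At x = 1:
f'(1) = 2 * 1 - 1
= 2 - 1
= 1

1


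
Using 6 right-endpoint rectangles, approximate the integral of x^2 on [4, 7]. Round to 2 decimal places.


Right Riemann sum uses right endpoints of each subinterval.
Interval: [4, 7], n = 6
dx = (7 - 4) / 6 = 1/2
Right endpoints: [9/2, 5, 11/2, 6, 13/2, 7]
f values: [81/4, 25, 121/4, 36, 169/4, 49]
Sum = dx * (sum of f values)
= 1/2 * 811/4
= 811/8 ≈ 101.38

101.38


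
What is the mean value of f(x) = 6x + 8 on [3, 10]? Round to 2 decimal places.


Average value = 1/(b-a) * integral from a to b of f(x) dx
First compute the integral of 6x + 8:
F(x) = 3x^2 + 8x
F(10) = 3 * 100 + 8 * 10 = 380
F(3) = 3 * 9 + 8 * 3 = 51
Integral = 380 - 51 = 329
Average = 329 / (10 - 3) = 329 / 7
= 47 = 47.00

47.00


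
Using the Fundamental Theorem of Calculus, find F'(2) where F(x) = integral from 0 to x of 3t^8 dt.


By the Fundamental Theorem of Calculus (Part 1):
If F(x) = integral from 0 to x of f(t) dt, then F'(x) = f(x)
Here f(t) = 3t^8
So F'(x) = 3x^8
Evaluate at x = 2:
F'(2) = 3 * 2^8
= 3 * 256
= 768

768


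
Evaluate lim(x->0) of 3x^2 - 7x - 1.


Since polynomials are continuous, we use direct substitution.
lim(x->0) of 3x^2 - 7x - 1
= 3 * 0^2 - 7 * 0 - 1
= 0 + 0 - 1
= -1

-1


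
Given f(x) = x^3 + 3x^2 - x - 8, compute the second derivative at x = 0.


First derivative:
f'(x) = 3x^2 + 6x - 1
Second derivative:
f''(x) = 6x + 6
Substitute x = 0:
f''(0) = 6 * 0 + 6
= 0 + 6
= 6

6


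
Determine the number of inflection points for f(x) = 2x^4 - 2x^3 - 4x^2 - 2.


Inflection points occur where f''(x) = 0 and concavity changes.
f(x) = 2x^4 - 2x^3 - 4x^2 - 2
f'(x) = 8x^3 - 6x^2 - 8x
f''(x) = 24x^2 - 12x - 8
This is a quadratic in x. Use the discriminant to count real roots.
Discriminant = (-12)^2 - 4 * 24 * (-8)
= 144 - (-768)
= 912
Since discriminant > 0, f''(x) = 0 has 2 distinct real solutions.
A quadratic with two distinct real roots changes sign at each root, so concavity changes at both.
Number of inflection points: 2

2


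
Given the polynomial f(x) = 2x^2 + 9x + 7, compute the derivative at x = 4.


Differentiate term by term using power and sum rules:
f(x) = 2x^2 + 9x + 7
f'(x) = 4x + 9
Substitute x = 4:
f'(4) = 4 * 4 + 9
= 16 + 9
= 25

25


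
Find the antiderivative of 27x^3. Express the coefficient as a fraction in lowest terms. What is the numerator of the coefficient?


Apply the power rule for integration:
integral of ax^n dx = a/(n+1) * x^(n+1) + C
integral of 27x^3 dx
= 27/4 * x^4 + C
The coefficient in lowest terms is 27/4, and its numerator is 27

27


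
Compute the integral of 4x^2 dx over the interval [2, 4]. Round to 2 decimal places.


Find the antiderivative of 4x^2:
F(x) = 4/3 * x^3
Apply the Fundamental Theorem of Calculus:
F(4) - F(2)
= 4/3 * 4^3 - 4/3 * 2^3
= 4/3 * (64 - 8)
= 4/3 * 56
= 224/3 ≈ 74.67

74.67


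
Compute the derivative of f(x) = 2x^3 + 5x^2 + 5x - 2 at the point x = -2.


Differentiate f(x) = 2x^3 + 5x^2 + 5x - 2 term by term:
f'(x) = 6x^2 + 10x + 5
Substitute x = -2:
f'(-2) = 6 * (-2)^2 + 10 * (-2) + 5
= 24 - 20 + 5
= 9

9


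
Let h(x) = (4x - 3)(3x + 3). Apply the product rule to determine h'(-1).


Let u(x) = 4x - 3 and v(x) = 3x + 3
u'(x) = 4
v'(x) = 3
Product rule: h'(x) = u'(x)*v(x) + u(x)*v'(x)
= 4 * (3x + 3) + (4x - 3) * 3
At x = -1:
u(-1) = 4 * (-1) - 3 = -7
v(-1) = 3 * (-1) + 3 = 0
h'(-1) = 4 * 0 + (-7) * 3
= 0 - 21
= -21

-21


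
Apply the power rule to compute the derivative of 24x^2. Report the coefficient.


We apply the power rule: d/dx [ax^n] = a*n * x^(n-1)
d/dx [24x^2]
= 24 * 2 * x^(2-1)
= 48x
The coefficient is 48

48


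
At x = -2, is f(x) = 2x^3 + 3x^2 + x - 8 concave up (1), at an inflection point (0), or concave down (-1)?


Concavity is determined by the sign of f''(x).
f(x) = 2x^3 + 3x^2 + x - 8
f'(x) = 6x^2 + 6x + 1
f''(x) = 12x + 6
f''(-2) = 12 * (-2) + 6
= -24 + 6
= -18
Since f''(-2) < 0, the function is concave down (-1)

-1


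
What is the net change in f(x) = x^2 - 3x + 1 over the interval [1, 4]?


Net change = f(b) - f(a)
f(x) = x^2 - 3x + 1
Compute f(4):
f(4) = 1 * 4^2 - 3 * 4 + 1
= 16 - 12 + 1
= 5
Compute f(1):
f(1) = 1 * 1^2 - 3 * 1 + 1
= 1 - 3 + 1
= -1
Net change = 5 - (-1) = 6

6


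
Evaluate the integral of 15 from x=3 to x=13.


The integral of a constant k over [a, b] equals k * (b - a).
integral from 3 to 13 of 15 dx
= 15 * (13 - 3)
= 15 * 10
= 150

150


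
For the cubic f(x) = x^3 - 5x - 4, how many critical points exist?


Find where f'(x) = 0:
f(x) = x^3 - 5x - 4
f'(x) = 3x^2 - 5
This is a quadratic in x. Use the discriminant to count real roots.
Discriminant = (0)^2 - 4 * 3 * (-5)
= 0 - (-60)
= 60
Since discriminant > 0, f'(x) = 0 has 2 real solutions.
Number of critical points: 2

2


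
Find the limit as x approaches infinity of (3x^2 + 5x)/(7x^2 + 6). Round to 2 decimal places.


For limits at infinity with equal-degree polynomials,
we compare leading coefficients.
Numerator leading term: 3x^2
Denominator leading term: 7x^2
Divide both by x^2:
lim = (3 + 5/x) / (7 + 6/x^2)
As x -> infinity, the 1/x and 1/x^2 terms vanish:
= 3/7 ≈ 0.43

0.43


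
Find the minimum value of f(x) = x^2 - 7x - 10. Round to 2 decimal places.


For a quadratic f(x) = ax^2 + bx + c with a > 0, the minimum is at the vertex.
Vertex x-coordinate: x = -b/(2a)
x = -(-7) / (2 * 1)
x = 7/2
Substitute back to find the minimum value:
f(7/2) = 1 * (7/2)^2 - 7 * (7/2) - 10
= 49/4 - 49/2 - 10
= -89/4 = -22.25

-22.25


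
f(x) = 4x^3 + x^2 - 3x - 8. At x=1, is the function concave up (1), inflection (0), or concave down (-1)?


Concavity is determined by the sign of f''(x).
f(x) = 4x^3 + x^2 - 3x - 8
f'(x) = 12x^2 + 2x - 3
f''(x) = 24x + 2
f''(1) = 24 * 1 + 2
= 24 + 2
= 26
Since f''(1) > 0, the function is concave up (1)

1


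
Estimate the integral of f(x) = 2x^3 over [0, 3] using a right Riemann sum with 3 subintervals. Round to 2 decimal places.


Right Riemann sum uses right endpoints of each subinterval.
Interval: [0, 3], n = 3
dx = (3 - 0) / 3 = 1
Right endpoints: [1, 2, 3]
f values: [2, 16, 54]
Sum = dx * (sum of f values)
= 1 * 72
= 72 = 72.00

72.00


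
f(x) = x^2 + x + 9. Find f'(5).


Differentiate term by term using power and sum rules:
f(x) = x^2 + x + 9
f'(x) = 2x + 1
Substitute x = 5:
f'(5) = 2 * 5 + 1
= 10 + 1
= 11

11


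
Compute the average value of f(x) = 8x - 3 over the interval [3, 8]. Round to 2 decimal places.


Average value = 1/(b-a) * integral from a to b of f(x) dx
First compute the integral of 8x - 3:
F(x) = 4x^2 - 3x
F(8) = 4 * 64 - 3 * 8 = 232
F(3) = 4 * 9 - 3 * 3 = 27
Integral = 232 - 27 = 205
Average = 205 / (8 - 3) = 205 / 5
= 41 = 41.00

41.00


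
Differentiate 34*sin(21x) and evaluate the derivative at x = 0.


Apply the chain rule to differentiate 34*sin(21x):
d/dx [34*sin(21x)]
= 34 * cos(21x) * d/dx(21x)
= 34 * 21 * cos(21x)
= 714 * cos(21x)
Evaluate at x = 0:
= 714 * cos(0)
= 714 * 1
= 714

714


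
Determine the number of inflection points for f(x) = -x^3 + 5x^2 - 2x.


Inflection points occur where f''(x) = 0 and concavity changes.
f(x) = -x^3 + 5x^2 - 2x
f'(x) = -3x^2 + 10x - 2
f''(x) = -6x + 10
Set f''(x) = 0:
-6x + 10 = 0
x = -10 / (-6) = 5/3
Since f''(x) is linear (degree 1), it changes sign at this point.
Therefore there is exactly 1 inflection point.

1


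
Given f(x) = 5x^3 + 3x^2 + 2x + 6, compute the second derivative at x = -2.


First derivative:
f'(x) = 15x^2 + 6x + 2
Second derivative:
f''(x) = 30x + 6
Substitute x = -2:
f''(-2) = 30 * (-2) + 6
= -60 + 6
= -54

-54


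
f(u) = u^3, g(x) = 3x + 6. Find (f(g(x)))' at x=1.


Using the chain rule: (f(g(x)))' = f'(g(x)) * g'(x)
First, find g(1):
g(1) = 3 * 1 + 6 = 9
Next, f'(u) = 3u^2
And g'(x) = 3
So f'(g(1)) * g'(1)
= 3 * 9^2 * 3
= 3 * 81 * 3
= 729

729


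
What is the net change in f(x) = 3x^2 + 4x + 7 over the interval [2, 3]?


Net change = f(b) - f(a)
f(x) = 3x^2 + 4x + 7
Compute f(3):
f(3) = 3 * 3^2 + 4 * 3 + 7
= 27 + 12 + 7
= 46
Compute f(2):
f(2) = 3 * 2^2 + 4 * 2 + 7
= 12 + 8 + 7
= 27
Net change = 46 - 27 = 19

19


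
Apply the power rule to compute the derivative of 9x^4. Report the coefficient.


We apply the power rule: d/dx [ax^n] = a*n * x^(n-1)
d/dx [9x^4]
= 9 * 4 * x^(4-1)
= 36x^3
The coefficient is 36

36
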